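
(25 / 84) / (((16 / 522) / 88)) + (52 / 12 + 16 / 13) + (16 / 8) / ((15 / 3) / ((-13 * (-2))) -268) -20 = 2129059903 / 2534532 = 840.02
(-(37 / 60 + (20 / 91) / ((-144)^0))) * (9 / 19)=-0.40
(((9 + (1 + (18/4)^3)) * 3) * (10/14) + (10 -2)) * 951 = 11966433/56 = 213686.30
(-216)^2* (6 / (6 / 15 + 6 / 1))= 43740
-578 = -578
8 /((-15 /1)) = -8 /15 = -0.53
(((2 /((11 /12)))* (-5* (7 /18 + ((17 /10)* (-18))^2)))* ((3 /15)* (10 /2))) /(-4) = 421537 /165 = 2554.77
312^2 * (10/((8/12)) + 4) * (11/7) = 20344896/7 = 2906413.71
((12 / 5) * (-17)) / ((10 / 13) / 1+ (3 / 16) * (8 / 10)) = -10608 / 239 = -44.38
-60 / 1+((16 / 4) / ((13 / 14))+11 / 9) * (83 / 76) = -479819 / 8892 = -53.96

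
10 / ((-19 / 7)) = -70 / 19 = -3.68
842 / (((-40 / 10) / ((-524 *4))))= 441208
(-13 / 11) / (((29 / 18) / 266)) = -62244 / 319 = -195.12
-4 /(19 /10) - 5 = -135 /19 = -7.11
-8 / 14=-4 / 7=-0.57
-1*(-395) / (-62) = -395 / 62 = -6.37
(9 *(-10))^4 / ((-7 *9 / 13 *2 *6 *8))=-1974375 / 14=-141026.79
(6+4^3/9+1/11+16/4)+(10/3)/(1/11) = 5333/99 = 53.87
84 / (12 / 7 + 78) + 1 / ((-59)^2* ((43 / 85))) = 14676839 / 13920519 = 1.05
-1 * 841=-841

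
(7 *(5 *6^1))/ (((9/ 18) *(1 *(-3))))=-140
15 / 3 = 5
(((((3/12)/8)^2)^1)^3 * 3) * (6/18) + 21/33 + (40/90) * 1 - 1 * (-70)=71.08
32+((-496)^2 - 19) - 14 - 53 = 245962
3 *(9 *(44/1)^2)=52272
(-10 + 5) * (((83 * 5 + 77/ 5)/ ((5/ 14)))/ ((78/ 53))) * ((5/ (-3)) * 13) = 798392/ 9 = 88710.22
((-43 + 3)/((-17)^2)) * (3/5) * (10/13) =-240/3757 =-0.06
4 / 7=0.57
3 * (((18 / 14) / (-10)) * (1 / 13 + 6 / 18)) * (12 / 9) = -96 / 455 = -0.21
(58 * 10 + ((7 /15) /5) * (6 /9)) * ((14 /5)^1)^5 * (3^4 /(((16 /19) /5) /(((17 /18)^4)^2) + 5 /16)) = 1339691317157638713332736 /95853042061421875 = 13976513.30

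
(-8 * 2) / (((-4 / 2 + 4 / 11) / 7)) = 616 / 9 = 68.44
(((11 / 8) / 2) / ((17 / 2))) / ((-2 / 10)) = -55 / 136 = -0.40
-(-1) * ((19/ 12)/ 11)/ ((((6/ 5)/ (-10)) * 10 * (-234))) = 95/ 185328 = 0.00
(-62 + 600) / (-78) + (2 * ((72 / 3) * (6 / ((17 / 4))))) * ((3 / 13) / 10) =-17681 / 3315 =-5.33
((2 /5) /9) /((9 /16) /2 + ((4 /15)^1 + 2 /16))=64 /969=0.07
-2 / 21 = -0.10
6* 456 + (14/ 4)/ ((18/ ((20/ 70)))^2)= 2736.00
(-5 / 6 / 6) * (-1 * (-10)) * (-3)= 25 / 6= 4.17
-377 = -377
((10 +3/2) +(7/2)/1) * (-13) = -195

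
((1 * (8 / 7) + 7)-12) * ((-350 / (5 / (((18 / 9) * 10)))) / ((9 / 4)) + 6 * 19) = 1960.29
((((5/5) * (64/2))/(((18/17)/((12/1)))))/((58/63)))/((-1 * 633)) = -0.62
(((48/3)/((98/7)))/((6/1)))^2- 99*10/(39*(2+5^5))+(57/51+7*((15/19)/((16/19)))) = 37587022091/4876168752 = 7.71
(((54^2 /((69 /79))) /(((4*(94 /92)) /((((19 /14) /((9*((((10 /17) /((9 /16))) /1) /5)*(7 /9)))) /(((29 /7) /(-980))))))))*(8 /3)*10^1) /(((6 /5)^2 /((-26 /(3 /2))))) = 78369086250 /1363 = 57497495.41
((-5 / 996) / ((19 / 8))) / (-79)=10 / 373749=0.00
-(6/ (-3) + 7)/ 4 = -5/ 4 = -1.25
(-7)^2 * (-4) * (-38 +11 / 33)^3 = 282807812 / 27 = 10474363.41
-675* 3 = -2025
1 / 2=0.50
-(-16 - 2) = 18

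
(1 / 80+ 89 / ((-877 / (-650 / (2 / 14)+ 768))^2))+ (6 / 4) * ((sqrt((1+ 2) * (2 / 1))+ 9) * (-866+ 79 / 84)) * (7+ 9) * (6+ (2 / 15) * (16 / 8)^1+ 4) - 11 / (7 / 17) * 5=-825604047706577 / 430712240 - 639452 * sqrt(6) / 3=-2438944.79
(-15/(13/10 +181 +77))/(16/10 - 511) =250/2201457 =0.00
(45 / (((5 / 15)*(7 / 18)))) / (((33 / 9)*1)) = 7290 / 77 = 94.68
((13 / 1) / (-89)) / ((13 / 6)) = -6 / 89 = -0.07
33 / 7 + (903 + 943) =12955 / 7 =1850.71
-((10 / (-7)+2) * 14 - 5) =-3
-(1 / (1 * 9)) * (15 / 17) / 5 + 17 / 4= 863 / 204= 4.23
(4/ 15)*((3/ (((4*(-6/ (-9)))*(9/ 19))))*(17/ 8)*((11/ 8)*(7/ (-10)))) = -1.30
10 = 10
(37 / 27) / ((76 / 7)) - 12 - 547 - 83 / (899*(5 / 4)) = -5155587719 / 9223740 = -558.95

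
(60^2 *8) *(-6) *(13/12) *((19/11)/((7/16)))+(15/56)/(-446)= -203050598565/274736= -739075.33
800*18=14400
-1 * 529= -529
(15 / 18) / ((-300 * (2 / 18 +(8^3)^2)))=-1 / 94371880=-0.00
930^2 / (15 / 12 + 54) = 3459600 / 221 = 15654.30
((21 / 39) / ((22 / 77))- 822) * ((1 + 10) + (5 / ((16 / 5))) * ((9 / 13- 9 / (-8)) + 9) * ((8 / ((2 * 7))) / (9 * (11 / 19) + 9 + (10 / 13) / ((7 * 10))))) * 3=-587856111207 / 20458048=-28734.71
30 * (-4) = -120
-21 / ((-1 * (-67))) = -21 / 67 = -0.31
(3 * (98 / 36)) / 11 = 49 / 66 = 0.74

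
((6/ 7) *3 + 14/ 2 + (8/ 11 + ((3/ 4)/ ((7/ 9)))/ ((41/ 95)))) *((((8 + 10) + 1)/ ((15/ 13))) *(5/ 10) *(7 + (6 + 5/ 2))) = 1211850419/ 757680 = 1599.42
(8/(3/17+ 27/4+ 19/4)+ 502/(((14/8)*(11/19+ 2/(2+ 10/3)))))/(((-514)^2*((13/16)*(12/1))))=9342064/79844324385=0.00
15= 15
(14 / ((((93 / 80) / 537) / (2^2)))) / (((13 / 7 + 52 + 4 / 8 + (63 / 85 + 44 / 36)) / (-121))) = -55576.08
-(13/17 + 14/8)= -171/68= -2.51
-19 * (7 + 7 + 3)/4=-323/4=-80.75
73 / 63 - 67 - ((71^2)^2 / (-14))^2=-5811781781327993 / 1764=-3294660873768.70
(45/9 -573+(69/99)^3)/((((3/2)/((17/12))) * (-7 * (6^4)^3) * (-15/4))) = -346800833/36962270167173120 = -0.00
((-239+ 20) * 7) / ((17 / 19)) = -29127 / 17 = -1713.35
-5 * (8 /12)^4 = -80 /81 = -0.99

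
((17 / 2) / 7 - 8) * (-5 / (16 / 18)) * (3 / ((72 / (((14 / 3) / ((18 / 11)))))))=5225 / 1152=4.54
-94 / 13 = -7.23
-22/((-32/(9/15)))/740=33/59200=0.00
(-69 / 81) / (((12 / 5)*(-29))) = 115 / 9396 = 0.01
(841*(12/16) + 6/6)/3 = 2527/12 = 210.58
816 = 816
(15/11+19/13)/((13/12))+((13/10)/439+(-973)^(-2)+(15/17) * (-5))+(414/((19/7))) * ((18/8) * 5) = 1714.12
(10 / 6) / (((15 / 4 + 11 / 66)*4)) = 5 / 47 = 0.11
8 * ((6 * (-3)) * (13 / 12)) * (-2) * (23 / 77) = 7176 / 77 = 93.19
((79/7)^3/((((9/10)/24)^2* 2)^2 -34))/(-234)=2524359680000/13972005709389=0.18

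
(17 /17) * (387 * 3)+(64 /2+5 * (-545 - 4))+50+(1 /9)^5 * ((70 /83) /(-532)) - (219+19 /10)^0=-279919540643 /186240546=-1503.00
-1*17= -17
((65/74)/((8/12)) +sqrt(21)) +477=sqrt(21) +70791/148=482.90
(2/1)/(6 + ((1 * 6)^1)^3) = 1/111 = 0.01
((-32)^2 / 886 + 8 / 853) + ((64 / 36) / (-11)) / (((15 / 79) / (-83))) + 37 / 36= 163498381087 / 2244601260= 72.84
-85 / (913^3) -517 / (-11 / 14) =500769910941 / 761048497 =658.00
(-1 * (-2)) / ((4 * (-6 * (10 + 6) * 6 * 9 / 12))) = -1 / 864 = -0.00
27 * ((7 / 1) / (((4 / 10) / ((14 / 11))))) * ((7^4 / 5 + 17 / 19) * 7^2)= 2962853208 / 209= 14176331.14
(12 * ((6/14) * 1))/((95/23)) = 828/665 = 1.25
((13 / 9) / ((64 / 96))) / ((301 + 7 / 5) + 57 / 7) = 455 / 65214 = 0.01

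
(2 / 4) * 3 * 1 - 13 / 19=31 / 38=0.82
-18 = -18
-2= -2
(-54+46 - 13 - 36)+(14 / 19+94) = 717 / 19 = 37.74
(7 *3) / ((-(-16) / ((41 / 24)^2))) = 11767 / 3072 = 3.83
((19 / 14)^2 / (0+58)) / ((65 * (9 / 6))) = 361 / 1108380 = 0.00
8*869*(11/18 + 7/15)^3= 793112837/91125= 8703.57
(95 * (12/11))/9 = 380/33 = 11.52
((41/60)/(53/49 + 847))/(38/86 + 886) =86387/95039403120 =0.00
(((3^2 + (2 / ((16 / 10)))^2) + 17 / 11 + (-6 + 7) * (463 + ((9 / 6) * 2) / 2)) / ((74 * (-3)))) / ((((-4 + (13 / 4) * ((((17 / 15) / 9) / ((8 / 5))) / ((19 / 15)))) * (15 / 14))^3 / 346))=14677203268878336 / 1331481127257875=11.02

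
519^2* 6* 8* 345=4460618160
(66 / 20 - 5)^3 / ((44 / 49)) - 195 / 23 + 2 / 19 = -13.84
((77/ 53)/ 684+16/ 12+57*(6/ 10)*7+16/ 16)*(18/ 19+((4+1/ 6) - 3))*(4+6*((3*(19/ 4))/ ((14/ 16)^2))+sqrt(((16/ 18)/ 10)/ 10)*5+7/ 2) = 10559889529*sqrt(2)/ 61990920+5872807133771/ 96430320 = 61142.99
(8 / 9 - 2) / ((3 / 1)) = -10 / 27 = -0.37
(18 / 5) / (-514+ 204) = -9 / 775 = -0.01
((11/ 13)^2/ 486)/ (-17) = -121/ 1396278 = -0.00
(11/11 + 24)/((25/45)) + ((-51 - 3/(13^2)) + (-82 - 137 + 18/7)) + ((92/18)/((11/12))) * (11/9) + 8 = -6631958/31941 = -207.63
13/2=6.50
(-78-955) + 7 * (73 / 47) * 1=-48040 / 47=-1022.13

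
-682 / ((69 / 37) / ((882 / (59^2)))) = -7418796 / 80063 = -92.66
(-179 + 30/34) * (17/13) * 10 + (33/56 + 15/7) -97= -2423.50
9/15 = 3/5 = 0.60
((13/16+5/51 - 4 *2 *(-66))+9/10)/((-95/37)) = -79980199/387600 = -206.35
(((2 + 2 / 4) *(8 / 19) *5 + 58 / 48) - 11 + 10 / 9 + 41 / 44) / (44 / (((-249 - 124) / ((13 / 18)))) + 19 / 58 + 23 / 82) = -16588118291 / 3489559304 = -4.75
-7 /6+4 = 2.83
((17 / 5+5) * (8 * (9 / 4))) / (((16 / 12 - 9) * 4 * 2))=-567 / 230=-2.47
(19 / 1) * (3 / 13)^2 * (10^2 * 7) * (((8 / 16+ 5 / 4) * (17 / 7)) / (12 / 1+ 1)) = 508725 / 2197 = 231.55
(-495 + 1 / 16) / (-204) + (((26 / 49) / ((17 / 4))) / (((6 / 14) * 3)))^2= 178798453 / 73410624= 2.44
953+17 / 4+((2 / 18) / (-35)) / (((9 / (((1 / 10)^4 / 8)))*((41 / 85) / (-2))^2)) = 957.25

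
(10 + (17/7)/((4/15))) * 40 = 5350/7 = 764.29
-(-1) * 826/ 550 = 413/ 275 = 1.50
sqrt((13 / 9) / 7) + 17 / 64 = 0.72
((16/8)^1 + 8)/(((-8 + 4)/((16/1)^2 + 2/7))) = -4485/7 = -640.71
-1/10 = -0.10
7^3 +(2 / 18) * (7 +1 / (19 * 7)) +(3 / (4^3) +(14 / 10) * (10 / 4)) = 26607911 / 76608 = 347.33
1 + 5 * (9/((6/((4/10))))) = 4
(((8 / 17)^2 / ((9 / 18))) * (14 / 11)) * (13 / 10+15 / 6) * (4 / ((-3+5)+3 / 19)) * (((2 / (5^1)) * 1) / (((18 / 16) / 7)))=289816576 / 29326275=9.88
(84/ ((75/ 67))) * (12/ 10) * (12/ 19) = 135072/ 2375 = 56.87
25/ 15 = 5/ 3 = 1.67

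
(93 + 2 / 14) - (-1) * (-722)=-4402 / 7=-628.86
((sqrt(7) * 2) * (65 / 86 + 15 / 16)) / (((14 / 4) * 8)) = 1165 * sqrt(7) / 9632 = 0.32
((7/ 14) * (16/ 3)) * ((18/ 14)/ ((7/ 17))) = 408/ 49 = 8.33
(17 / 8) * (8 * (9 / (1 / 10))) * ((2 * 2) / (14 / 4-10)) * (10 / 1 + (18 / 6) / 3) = -134640 / 13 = -10356.92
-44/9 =-4.89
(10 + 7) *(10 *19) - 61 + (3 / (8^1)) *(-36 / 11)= 69691 / 22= 3167.77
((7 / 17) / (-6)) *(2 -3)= 7 / 102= 0.07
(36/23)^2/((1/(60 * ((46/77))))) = 155520/1771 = 87.81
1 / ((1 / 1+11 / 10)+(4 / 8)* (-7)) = -0.71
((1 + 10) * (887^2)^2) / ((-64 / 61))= -415352663231231 / 64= -6489885362987.98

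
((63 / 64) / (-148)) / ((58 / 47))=-2961 / 549376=-0.01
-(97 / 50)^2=-9409 / 2500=-3.76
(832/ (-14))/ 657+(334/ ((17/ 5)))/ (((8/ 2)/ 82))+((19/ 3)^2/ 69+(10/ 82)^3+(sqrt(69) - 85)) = sqrt(69)+717325723238584/ 371803087467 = 1937.62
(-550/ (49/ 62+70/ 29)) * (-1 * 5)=4944500/ 5761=858.27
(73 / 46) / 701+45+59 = 104.00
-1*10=-10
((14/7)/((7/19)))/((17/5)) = 190/119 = 1.60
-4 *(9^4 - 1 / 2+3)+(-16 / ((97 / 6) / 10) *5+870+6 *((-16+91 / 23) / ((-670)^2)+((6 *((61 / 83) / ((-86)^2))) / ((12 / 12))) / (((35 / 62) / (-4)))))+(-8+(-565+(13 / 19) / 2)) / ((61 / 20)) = -15974094792539688282417 / 623470141418819450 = -25621.27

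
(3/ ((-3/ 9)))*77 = -693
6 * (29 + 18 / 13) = 2370 / 13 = 182.31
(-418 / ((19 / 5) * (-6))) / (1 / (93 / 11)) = 155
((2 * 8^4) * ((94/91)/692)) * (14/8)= 21.40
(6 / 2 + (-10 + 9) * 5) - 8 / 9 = -26 / 9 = -2.89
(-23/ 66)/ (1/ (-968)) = 1012/ 3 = 337.33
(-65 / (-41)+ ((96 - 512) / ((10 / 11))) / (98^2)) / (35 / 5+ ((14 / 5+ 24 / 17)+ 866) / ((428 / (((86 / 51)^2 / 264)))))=39390251100057 / 179873160542453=0.22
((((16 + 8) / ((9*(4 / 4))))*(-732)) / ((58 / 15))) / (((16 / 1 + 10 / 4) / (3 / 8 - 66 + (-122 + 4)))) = 5376540 / 1073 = 5010.75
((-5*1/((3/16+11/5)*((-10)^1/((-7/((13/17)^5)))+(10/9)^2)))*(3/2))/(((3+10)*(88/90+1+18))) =-2173659081300/288993355580891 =-0.01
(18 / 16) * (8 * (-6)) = -54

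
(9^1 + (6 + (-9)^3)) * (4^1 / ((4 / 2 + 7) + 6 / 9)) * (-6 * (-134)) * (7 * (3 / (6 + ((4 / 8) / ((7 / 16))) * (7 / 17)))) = -1229627952 / 1595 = -770926.62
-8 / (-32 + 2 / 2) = 8 / 31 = 0.26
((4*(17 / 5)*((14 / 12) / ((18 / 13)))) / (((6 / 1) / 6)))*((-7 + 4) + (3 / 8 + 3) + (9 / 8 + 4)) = 17017 / 270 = 63.03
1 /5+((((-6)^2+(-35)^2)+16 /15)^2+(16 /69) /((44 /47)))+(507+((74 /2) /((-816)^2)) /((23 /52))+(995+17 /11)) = 559543787054801 /350961600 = 1594316.26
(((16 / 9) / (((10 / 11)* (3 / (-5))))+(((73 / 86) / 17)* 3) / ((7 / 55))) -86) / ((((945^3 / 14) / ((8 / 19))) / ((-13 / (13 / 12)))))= 31153568 / 4219576881345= 0.00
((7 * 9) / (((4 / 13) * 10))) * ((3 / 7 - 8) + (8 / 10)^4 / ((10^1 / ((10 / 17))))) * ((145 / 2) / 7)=-1904602869 / 1190000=-1600.51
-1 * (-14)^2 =-196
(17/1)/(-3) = -17/3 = -5.67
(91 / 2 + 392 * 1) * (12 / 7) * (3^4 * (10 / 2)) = 303750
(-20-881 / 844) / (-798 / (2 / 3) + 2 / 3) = 53283 / 3029116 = 0.02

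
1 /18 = 0.06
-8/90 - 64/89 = -3236/4005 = -0.81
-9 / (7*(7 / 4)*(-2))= 18 / 49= 0.37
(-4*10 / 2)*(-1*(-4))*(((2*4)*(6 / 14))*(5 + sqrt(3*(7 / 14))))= -9600 / 7 - 960*sqrt(6) / 7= -1707.36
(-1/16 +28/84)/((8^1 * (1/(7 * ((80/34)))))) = 455/816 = 0.56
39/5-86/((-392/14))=761/70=10.87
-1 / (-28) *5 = 5 / 28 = 0.18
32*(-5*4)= -640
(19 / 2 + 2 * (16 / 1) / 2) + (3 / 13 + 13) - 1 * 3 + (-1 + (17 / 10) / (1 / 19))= 4357 / 65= 67.03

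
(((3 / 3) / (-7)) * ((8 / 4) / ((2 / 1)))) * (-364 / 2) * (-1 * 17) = -442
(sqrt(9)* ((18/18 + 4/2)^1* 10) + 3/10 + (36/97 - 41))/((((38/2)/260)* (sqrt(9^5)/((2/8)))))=0.70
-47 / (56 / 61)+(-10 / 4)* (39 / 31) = -54.34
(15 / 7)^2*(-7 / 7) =-225 / 49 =-4.59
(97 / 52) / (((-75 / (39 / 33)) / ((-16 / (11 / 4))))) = 1552 / 9075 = 0.17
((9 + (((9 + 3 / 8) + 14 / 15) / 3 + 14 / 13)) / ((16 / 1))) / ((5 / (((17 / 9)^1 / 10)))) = 1075097 / 33696000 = 0.03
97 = 97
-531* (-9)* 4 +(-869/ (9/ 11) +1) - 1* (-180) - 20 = 163934/ 9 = 18214.89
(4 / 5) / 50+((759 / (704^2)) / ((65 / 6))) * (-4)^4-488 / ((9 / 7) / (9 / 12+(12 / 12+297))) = -145935722833 / 1287000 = -113392.17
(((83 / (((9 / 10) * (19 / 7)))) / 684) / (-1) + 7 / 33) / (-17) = -104503 / 10936134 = -0.01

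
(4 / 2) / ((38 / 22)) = 22 / 19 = 1.16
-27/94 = -0.29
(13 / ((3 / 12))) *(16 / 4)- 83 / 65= 13437 / 65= 206.72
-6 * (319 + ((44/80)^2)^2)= -153163923/80000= -1914.55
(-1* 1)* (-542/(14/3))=813/7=116.14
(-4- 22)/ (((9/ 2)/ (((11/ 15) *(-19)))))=10868/ 135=80.50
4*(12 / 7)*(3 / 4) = 36 / 7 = 5.14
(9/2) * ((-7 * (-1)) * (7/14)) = 63/4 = 15.75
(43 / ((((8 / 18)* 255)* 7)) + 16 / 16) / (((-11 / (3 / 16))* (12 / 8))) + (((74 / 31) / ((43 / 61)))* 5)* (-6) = -28365709297 / 279183520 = -101.60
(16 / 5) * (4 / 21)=64 / 105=0.61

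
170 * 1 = 170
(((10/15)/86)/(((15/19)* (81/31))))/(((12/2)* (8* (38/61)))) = 0.00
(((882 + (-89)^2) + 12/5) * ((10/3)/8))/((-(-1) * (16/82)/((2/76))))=1805107/3648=494.82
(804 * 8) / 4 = 1608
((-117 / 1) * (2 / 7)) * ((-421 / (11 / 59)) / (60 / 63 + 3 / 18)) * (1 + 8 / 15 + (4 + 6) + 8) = 3406023036 / 2585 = 1317610.46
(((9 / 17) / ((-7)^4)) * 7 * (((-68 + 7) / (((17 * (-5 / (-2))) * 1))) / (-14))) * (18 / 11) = 9882 / 38163895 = 0.00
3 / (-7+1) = -1 / 2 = -0.50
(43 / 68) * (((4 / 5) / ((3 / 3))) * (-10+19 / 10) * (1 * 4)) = -6966 / 425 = -16.39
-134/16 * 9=-603/8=-75.38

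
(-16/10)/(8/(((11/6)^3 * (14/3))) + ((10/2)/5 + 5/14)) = -149072/152365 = -0.98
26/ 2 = 13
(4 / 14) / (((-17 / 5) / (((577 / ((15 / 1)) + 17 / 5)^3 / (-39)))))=158.12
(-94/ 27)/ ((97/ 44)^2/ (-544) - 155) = 98999296/ 4407829083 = 0.02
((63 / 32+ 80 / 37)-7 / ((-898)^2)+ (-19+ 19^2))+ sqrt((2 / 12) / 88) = sqrt(33) / 132+ 82619918147 / 238695584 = 346.17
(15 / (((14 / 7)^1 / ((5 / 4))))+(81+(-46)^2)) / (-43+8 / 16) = -17651 / 340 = -51.91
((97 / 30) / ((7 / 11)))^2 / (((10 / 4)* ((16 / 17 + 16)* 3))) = 19354313 / 95256000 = 0.20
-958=-958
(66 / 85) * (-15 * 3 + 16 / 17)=-34.21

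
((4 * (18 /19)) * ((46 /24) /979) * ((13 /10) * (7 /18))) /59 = 2093 /32923770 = 0.00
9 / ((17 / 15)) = 7.94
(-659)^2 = 434281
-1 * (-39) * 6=234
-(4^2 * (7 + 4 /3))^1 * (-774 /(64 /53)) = 170925 /2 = 85462.50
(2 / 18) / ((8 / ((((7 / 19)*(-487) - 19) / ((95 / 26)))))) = -4901 / 6498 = -0.75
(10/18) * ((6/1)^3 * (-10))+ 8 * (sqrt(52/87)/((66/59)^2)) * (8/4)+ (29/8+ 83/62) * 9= -286521/248+ 27848 * sqrt(1131)/94743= -1145.44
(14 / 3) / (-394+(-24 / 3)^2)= -7 / 495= -0.01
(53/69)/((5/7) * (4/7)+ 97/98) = 5194/9453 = 0.55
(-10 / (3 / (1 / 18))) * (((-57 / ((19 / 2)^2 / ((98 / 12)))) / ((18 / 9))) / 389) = 245 / 199557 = 0.00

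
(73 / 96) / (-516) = -73 / 49536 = -0.00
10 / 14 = 5 / 7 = 0.71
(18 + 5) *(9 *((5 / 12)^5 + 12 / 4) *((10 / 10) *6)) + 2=17250499 / 4608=3743.60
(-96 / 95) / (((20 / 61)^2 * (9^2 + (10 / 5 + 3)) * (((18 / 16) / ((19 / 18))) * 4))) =-3721 / 145125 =-0.03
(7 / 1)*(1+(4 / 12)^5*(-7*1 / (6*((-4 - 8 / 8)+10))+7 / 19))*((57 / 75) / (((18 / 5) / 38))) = 18432071 / 328050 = 56.19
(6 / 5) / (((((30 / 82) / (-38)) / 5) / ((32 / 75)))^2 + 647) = 14913724416 / 8040983334085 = 0.00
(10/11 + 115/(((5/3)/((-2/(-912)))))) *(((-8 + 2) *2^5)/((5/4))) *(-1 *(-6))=-1021248/1045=-977.27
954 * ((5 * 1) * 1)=4770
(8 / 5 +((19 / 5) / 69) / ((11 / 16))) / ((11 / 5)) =0.76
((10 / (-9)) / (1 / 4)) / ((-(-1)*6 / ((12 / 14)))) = -40 / 63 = -0.63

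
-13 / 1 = -13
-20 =-20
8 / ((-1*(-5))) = 8 / 5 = 1.60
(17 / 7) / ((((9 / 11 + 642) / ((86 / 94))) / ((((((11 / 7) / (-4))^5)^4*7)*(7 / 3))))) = 5409582709252715033985241 / 12495756012113082118676555023515648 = 0.00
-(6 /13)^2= -36 /169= -0.21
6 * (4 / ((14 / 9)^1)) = 108 / 7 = 15.43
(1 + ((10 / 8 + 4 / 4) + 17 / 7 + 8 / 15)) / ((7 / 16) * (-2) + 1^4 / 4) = -5218 / 525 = -9.94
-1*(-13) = 13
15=15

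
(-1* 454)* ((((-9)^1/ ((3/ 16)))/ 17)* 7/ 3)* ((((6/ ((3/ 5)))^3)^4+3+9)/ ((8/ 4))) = 25424000000305088/ 17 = 1495529411782652.24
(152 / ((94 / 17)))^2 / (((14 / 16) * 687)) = 13354112 / 10623081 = 1.26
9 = 9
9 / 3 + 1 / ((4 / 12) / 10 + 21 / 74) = 1083 / 176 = 6.15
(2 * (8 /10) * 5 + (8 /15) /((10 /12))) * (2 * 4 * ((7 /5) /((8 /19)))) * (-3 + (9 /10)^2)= -1572858 /3125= -503.31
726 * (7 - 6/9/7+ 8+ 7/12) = 157421/14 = 11244.36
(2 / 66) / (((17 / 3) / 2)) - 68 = -12714 / 187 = -67.99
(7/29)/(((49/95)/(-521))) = -49495/203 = -243.82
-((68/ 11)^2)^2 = -21381376/ 14641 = -1460.38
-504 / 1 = -504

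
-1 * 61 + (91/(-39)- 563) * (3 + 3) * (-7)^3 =1163395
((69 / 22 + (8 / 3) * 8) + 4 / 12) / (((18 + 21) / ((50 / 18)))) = 40925 / 23166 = 1.77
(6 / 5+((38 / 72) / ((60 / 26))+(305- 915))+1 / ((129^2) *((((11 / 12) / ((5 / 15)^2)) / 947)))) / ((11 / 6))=-13367798603 / 40271220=-331.94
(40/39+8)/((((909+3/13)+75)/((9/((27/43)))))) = 15136/115155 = 0.13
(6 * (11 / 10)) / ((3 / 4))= 44 / 5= 8.80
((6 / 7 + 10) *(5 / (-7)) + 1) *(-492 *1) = 162852 / 49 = 3323.51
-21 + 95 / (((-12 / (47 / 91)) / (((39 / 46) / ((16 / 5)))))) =-455093 / 20608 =-22.08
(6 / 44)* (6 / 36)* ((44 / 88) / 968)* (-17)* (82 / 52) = -697 / 2214784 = -0.00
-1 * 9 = -9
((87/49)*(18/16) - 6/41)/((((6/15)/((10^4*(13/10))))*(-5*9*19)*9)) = -16115125/2061234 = -7.82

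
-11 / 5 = -2.20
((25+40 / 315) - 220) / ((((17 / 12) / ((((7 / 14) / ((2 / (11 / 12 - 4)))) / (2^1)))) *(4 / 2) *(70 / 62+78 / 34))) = 14081719 / 1818432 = 7.74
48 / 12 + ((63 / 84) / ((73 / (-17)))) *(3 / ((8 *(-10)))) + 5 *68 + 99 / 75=40334141 / 116800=345.33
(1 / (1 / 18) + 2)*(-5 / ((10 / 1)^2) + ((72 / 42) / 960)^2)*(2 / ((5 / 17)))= -266543 / 39200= -6.80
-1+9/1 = 8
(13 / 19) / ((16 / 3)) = 39 / 304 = 0.13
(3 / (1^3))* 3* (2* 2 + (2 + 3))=81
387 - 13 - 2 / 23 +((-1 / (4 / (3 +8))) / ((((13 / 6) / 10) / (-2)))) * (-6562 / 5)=-9849316 / 299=-32940.86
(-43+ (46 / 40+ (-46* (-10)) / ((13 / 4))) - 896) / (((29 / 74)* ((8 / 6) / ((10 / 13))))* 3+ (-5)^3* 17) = 7660517 / 20422896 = 0.38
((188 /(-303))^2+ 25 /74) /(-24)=-4910681 /163052784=-0.03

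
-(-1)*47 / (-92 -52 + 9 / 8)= -376 / 1143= -0.33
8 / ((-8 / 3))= -3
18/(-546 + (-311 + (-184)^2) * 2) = 9/33272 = 0.00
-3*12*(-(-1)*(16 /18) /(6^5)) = -1 /243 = -0.00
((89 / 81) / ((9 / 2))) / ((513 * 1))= 178 / 373977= 0.00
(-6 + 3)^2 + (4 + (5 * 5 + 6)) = 44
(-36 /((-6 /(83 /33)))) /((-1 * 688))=-83 /3784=-0.02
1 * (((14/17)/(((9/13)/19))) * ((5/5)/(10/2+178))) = 3458/27999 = 0.12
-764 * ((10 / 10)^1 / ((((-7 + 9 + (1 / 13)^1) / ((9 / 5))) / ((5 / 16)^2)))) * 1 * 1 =-12415 / 192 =-64.66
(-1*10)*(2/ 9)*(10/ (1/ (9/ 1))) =-200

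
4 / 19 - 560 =-559.79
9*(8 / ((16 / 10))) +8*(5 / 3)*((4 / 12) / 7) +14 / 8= 11941 / 252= 47.38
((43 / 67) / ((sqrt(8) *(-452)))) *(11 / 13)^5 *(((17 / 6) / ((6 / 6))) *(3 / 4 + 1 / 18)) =-3414120149 *sqrt(2) / 9715020951168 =-0.00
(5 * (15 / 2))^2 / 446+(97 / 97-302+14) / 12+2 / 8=-109789 / 5352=-20.51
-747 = -747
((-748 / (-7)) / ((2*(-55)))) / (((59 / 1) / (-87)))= 2958 / 2065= 1.43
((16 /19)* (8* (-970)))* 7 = -869120 /19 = -45743.16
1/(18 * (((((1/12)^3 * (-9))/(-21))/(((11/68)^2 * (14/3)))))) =23716/867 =27.35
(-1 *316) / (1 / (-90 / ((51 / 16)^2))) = 808960 / 289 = 2799.17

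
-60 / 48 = -5 / 4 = -1.25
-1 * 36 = -36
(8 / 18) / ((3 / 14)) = 56 / 27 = 2.07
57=57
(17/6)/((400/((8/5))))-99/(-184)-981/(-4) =16960157/69000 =245.80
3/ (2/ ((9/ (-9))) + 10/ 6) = -9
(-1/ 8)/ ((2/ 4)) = -1/ 4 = -0.25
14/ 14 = 1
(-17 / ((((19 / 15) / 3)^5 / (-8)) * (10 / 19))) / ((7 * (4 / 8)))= 5019165000 / 912247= 5501.98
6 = 6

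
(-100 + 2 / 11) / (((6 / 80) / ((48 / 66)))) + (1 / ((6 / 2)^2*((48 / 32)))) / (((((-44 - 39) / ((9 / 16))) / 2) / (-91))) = -116640509 / 120516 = -967.84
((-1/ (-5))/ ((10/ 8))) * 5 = 4/ 5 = 0.80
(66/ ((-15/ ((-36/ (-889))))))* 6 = -4752/ 4445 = -1.07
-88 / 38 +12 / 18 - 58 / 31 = -6220 / 1767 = -3.52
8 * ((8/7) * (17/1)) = 155.43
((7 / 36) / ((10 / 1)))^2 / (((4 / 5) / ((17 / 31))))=0.00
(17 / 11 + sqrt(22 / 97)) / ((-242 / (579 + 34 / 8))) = -39661 / 10648 - 2333 * sqrt(2134) / 93896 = -4.87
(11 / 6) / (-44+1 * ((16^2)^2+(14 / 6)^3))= 99 / 3537254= 0.00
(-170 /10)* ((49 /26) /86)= -833 /2236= -0.37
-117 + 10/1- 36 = -143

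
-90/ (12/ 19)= -285/ 2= -142.50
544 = 544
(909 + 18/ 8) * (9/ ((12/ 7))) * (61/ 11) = 26529.80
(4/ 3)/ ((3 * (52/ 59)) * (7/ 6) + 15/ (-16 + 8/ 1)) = 1888/ 1713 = 1.10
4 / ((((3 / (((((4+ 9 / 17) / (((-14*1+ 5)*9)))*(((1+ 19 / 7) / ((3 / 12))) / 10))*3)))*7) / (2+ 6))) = -18304 / 48195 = -0.38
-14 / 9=-1.56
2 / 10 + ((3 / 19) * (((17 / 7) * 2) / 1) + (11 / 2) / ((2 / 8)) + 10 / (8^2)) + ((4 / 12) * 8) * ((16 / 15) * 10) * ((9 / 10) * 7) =4305437 / 21280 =202.32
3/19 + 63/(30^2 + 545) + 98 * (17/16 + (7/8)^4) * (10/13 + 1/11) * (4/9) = 124563651757/2010145280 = 61.97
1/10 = 0.10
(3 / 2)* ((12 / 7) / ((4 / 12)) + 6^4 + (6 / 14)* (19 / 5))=136791 / 70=1954.16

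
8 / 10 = 4 / 5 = 0.80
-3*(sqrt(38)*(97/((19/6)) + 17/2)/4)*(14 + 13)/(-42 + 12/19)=118.08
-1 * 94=-94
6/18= 1/3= 0.33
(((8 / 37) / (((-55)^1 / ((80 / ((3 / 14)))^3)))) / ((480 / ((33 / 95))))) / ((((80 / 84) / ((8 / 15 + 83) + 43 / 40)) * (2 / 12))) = -12481204736 / 158175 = -78907.57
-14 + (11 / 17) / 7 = -1655 / 119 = -13.91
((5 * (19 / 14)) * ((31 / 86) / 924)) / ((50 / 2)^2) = 589 / 139062000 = 0.00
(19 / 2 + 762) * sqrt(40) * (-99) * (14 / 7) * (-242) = 73934388 * sqrt(10) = 233801063.49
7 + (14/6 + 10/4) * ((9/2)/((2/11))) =1013/8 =126.62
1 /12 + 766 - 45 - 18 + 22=8701 /12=725.08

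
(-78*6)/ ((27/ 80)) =-1386.67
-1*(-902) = 902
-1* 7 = -7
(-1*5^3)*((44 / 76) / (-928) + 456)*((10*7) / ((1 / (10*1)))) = -175878959375 / 4408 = -39899945.41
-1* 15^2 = -225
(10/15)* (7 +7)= 28/3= 9.33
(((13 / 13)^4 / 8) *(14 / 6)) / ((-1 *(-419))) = 7 / 10056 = 0.00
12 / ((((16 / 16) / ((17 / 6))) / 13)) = 442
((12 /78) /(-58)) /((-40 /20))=1 /754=0.00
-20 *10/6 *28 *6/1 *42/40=-5880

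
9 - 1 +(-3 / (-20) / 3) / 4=641 / 80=8.01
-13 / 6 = -2.17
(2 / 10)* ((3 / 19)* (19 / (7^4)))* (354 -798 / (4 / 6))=-0.21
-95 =-95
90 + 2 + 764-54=802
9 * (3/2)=27/2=13.50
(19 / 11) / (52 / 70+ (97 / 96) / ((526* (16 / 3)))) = 179092480 / 77060577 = 2.32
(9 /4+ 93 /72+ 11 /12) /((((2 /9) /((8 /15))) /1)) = 107 /10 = 10.70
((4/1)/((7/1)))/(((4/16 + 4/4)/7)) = 16/5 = 3.20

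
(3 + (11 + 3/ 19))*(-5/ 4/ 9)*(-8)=2690/ 171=15.73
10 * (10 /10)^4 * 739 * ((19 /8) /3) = 70205 /12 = 5850.42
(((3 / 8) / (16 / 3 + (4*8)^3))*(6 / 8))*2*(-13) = -351 / 1573120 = -0.00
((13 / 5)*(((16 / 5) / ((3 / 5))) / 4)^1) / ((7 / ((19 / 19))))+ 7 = 787 / 105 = 7.50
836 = 836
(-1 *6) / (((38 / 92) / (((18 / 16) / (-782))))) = 27 / 1292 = 0.02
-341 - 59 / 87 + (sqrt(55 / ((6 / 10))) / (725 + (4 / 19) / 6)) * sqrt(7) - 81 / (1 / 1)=-36773 / 87 + 95 * sqrt(231) / 41327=-422.64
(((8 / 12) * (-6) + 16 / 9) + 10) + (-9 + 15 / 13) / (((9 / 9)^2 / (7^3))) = -313964 / 117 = -2683.45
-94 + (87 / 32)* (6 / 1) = -1243 / 16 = -77.69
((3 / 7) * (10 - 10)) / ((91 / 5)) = 0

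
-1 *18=-18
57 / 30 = 19 / 10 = 1.90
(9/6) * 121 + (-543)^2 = 590061/2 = 295030.50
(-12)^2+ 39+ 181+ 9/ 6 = 731/ 2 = 365.50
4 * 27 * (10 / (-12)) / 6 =-15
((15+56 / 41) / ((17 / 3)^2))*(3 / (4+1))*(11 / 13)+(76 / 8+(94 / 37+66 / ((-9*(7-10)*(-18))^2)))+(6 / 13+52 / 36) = 7967944096642 / 560903400135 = 14.21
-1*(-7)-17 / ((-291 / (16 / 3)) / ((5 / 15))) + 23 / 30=206129 / 26190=7.87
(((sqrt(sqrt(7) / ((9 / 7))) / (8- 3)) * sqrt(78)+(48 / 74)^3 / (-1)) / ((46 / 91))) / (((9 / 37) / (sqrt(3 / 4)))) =-34944 * sqrt(3) / 31487+3367 * sqrt(26) * 7^(3 / 4) / 4140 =15.92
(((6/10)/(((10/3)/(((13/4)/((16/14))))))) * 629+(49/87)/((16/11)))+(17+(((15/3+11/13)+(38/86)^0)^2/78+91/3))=113243226089/305822400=370.29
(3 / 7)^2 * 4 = 36 / 49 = 0.73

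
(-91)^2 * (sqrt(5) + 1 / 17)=8281 / 17 + 8281 * sqrt(5)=19004.00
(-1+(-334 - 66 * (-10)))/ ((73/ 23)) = 7475/ 73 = 102.40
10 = 10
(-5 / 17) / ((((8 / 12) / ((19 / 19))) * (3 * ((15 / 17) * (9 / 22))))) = -11 / 27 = -0.41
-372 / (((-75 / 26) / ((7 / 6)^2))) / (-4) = -19747 / 450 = -43.88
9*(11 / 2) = 99 / 2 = 49.50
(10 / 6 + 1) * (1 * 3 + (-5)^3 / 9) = -784 / 27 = -29.04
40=40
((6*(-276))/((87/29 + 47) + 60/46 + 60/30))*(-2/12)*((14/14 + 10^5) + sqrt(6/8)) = 1587*sqrt(3)/613 + 317403174/613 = 517791.06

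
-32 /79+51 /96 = 319 /2528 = 0.13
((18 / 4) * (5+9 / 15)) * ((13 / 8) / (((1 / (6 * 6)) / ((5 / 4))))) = 7371 / 4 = 1842.75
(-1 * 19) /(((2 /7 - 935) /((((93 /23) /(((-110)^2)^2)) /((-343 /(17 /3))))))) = -10013 /1079621630010000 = -0.00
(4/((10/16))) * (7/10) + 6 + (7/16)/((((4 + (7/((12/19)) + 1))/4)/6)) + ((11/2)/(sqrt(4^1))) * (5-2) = 374089/19300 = 19.38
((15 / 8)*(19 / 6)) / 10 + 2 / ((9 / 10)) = 811 / 288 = 2.82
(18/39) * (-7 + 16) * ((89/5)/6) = 801/65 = 12.32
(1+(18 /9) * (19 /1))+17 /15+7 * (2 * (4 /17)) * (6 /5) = 11242 /255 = 44.09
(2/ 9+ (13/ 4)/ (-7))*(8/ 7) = -122/ 441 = -0.28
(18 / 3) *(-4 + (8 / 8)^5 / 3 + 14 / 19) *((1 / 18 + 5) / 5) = -15197 / 855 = -17.77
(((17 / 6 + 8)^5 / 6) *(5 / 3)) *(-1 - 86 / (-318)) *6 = -168242140625 / 927288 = -181434.61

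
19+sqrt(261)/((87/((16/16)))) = sqrt(29)/29+19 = 19.19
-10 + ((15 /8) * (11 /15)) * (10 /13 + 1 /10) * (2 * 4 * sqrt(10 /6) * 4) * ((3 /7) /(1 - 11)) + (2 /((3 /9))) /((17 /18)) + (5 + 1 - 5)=-45 /17 - 1243 * sqrt(15) /2275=-4.76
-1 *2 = -2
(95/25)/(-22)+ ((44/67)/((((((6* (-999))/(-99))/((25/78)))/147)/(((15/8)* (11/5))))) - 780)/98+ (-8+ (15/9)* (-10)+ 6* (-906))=-7599567050281/1389628240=-5468.78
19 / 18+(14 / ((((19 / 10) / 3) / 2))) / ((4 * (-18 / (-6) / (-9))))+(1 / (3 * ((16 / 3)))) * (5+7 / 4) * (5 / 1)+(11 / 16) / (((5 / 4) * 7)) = -11458409 / 383040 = -29.91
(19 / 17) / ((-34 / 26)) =-247 / 289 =-0.85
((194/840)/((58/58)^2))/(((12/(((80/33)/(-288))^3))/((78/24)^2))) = -409825/3380180170752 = -0.00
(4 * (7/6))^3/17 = 2744/459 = 5.98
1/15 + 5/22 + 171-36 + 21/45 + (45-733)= -182239/330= -552.24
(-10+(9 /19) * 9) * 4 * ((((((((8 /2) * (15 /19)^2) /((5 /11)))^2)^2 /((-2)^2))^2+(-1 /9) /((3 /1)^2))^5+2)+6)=-1066396613131874379855295758812440435096469852774107735549457278079592764102463691996315051449379374873631370987824887479236882940366755052 /132271650140292597720503657809833657539690599960500268181854702321888679187013409668545929912893785584367471609219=-8062170631430178112286365.00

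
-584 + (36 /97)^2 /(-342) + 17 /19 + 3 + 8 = -102275902 /178771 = -572.11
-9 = -9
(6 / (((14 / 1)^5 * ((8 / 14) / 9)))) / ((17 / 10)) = 135 / 1306144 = 0.00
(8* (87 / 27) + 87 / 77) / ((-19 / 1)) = -18647 / 13167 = -1.42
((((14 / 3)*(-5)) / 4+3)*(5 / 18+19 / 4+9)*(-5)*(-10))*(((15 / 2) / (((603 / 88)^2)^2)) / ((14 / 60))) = -80443510400000 / 2776441602501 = -28.97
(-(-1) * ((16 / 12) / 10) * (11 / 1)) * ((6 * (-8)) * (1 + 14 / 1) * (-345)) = 364320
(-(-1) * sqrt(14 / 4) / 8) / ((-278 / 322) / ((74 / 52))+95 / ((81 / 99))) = 53613 * sqrt(14) / 99080624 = 0.00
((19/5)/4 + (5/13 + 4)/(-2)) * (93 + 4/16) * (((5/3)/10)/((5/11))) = -1325269/31200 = -42.48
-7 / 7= -1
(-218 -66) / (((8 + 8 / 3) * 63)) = -71 / 168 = -0.42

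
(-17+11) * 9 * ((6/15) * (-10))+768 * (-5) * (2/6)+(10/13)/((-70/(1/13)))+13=-1243334/1183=-1051.00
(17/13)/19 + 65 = 16072/247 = 65.07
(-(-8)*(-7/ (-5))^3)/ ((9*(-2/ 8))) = -10976/ 1125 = -9.76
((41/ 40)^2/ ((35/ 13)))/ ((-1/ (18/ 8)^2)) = -1770093/ 896000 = -1.98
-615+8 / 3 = -1837 / 3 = -612.33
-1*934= -934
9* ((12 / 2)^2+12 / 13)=4320 / 13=332.31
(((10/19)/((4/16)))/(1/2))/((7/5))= 400/133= 3.01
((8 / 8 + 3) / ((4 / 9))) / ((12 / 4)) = 3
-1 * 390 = -390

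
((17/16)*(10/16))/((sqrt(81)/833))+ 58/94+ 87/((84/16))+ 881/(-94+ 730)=1607723969/20087424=80.04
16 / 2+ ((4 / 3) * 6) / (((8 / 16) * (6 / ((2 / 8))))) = 26 / 3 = 8.67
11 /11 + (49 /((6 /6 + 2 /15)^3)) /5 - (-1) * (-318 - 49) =-1765083 /4913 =-359.27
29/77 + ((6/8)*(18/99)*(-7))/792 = 15263/40656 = 0.38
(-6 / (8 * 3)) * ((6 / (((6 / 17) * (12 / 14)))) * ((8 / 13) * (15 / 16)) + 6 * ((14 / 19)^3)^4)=-1334610877505458147 / 460369503165761488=-2.90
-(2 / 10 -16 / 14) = 33 / 35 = 0.94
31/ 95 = 0.33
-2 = -2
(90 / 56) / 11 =45 / 308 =0.15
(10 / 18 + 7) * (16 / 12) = 272 / 27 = 10.07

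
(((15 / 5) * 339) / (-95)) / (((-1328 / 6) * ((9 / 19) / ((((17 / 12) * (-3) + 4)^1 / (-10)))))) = 339 / 132800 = 0.00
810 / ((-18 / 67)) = -3015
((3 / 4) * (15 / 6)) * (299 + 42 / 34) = 9570 / 17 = 562.94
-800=-800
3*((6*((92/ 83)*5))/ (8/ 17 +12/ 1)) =35190/ 4399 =8.00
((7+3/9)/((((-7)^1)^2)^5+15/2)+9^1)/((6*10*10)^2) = 3050732779/122029310808000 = 0.00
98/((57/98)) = 9604/57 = 168.49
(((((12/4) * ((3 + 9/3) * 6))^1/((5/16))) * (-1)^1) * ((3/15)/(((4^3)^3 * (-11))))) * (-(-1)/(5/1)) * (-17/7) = -459/39424000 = -0.00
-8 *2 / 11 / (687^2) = -16 / 5191659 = -0.00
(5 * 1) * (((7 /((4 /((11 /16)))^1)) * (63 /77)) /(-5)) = -63 /64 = -0.98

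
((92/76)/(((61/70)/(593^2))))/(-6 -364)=-56615489/42883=-1320.23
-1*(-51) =51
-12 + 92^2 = 8452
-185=-185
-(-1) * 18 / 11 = 18 / 11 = 1.64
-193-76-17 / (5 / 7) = -1464 / 5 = -292.80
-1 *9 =-9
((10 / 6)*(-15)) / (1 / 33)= -825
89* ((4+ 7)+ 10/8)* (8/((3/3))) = 8722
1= 1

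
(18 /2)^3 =729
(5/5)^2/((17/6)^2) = 36/289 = 0.12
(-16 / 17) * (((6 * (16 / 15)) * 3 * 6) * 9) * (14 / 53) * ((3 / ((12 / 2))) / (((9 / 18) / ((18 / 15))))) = -6967296 / 22525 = -309.31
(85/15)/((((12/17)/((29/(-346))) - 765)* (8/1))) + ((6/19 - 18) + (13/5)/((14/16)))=-12791458531/869357160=-14.71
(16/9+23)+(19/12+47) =2641/36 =73.36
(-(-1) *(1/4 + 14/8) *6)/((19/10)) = 120/19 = 6.32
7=7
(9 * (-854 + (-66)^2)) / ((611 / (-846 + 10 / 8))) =-53249661 / 1222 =-43575.83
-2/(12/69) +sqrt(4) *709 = 2813/2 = 1406.50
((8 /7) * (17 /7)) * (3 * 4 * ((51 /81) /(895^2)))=9248 /353252025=0.00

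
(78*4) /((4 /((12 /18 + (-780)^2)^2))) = 86615420860904 /3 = 28871806953634.67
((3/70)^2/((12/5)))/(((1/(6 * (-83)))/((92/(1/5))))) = -175.32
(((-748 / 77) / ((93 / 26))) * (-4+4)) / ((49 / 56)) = 0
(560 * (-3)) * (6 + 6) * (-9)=181440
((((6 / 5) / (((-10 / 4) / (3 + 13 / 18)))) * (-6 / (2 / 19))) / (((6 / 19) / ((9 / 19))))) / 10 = 3819 / 250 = 15.28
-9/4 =-2.25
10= 10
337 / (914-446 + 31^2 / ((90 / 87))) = 10110 / 41909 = 0.24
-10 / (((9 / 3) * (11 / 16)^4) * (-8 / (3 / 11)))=81920 / 161051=0.51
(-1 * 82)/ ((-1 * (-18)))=-41/ 9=-4.56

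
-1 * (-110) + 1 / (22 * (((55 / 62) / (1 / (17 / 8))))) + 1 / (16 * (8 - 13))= 18103511 / 164560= 110.01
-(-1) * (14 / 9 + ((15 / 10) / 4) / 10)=1147 / 720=1.59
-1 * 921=-921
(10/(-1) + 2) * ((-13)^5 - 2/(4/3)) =2970356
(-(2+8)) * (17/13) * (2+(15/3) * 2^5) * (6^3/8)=-57198.46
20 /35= 0.57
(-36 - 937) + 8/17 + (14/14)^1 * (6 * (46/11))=-177171/187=-947.44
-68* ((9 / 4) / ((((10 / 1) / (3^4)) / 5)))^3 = -6586148313 / 128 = -51454283.70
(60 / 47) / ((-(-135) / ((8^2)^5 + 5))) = 1431655772 / 141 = 10153587.04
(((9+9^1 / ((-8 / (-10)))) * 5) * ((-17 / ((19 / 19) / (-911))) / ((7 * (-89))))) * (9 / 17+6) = -40954005 / 2492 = -16434.19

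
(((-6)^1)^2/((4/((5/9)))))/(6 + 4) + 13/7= 33/14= 2.36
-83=-83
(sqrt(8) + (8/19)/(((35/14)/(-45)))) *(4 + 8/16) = -648/19 + 9 *sqrt(2) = -21.38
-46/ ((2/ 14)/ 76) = -24472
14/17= 0.82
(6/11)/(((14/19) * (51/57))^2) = 390963/311542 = 1.25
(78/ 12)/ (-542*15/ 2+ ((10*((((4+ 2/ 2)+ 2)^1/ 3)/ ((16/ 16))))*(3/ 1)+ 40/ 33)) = -429/ 263590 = -0.00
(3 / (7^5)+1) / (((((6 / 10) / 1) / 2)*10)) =16810 / 50421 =0.33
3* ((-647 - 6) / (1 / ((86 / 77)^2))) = -14488764 / 5929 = -2443.71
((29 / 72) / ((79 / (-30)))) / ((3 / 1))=-145 / 2844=-0.05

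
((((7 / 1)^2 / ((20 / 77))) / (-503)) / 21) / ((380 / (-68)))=9163 / 2867100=0.00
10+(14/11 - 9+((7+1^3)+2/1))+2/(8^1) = 551/44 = 12.52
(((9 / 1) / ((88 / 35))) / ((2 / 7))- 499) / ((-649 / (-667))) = -57107873 / 114224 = -499.96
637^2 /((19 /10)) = 4057690 /19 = 213562.63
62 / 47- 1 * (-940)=44242 / 47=941.32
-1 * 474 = -474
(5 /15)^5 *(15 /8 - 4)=-17 /1944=-0.01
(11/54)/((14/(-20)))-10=-1945/189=-10.29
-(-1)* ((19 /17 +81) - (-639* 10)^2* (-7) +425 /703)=3415891978313 /11951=285824782.72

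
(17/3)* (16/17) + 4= 9.33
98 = 98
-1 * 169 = -169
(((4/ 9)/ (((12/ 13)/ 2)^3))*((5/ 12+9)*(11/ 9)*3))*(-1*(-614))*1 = 838377397/ 8748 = 95836.47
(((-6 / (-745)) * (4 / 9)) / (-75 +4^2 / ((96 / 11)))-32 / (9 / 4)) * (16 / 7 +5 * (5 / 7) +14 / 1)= -5818982576 / 20604465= -282.41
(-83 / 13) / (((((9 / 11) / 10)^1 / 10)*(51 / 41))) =-3743300 / 5967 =-627.33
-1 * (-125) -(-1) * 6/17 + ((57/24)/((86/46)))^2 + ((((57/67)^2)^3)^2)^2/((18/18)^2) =17104944561469097075470963827746849694212049841714281/134697976424601118307317148623443543281281892428352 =126.99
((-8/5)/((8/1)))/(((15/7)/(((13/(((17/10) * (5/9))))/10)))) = -273/2125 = -0.13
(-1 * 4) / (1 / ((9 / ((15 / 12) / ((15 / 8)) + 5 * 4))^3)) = -19683 / 59582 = -0.33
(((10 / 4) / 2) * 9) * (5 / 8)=225 / 32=7.03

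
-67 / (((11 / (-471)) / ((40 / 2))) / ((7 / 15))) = 294532 / 11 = 26775.64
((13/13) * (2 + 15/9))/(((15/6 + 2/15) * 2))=55/79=0.70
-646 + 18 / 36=-645.50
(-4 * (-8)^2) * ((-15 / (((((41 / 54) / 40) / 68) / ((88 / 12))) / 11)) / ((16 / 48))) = 136492646400 / 41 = 3329088936.59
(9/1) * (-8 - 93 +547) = 4014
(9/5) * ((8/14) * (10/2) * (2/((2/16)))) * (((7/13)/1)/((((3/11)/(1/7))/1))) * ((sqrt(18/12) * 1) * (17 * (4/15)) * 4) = 95744 * sqrt(6)/455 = 515.44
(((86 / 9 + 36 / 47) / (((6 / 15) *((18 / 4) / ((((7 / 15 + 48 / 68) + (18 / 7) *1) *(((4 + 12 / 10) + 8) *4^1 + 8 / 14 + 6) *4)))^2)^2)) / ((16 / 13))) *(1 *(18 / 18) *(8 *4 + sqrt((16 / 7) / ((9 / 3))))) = 540424545980682846032695567219253248 *sqrt(21) / 35515239718255580490046875 + 4323396367845462768261564537754025984 / 1691201891345503832859375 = 2626136296812.93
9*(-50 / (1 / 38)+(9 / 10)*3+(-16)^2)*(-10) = 147717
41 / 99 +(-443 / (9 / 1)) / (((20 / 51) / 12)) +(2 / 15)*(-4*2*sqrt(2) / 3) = -745364 / 495-16*sqrt(2) / 45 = -1506.29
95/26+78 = 2123/26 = 81.65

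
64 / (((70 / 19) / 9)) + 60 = 7572 / 35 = 216.34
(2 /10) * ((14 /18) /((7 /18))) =2 /5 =0.40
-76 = -76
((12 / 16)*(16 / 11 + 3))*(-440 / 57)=-490 / 19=-25.79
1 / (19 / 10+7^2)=10 / 509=0.02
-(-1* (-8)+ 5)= -13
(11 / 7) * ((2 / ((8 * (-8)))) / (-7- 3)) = 11 / 2240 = 0.00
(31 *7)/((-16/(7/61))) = -1519/976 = -1.56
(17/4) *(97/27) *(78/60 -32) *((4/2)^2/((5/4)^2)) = -4049944/3375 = -1199.98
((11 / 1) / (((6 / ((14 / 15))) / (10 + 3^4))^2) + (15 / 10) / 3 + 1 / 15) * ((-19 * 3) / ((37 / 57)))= -193600.35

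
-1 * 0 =0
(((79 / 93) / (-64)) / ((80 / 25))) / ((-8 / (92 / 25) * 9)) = 1817 / 8570880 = 0.00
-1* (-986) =986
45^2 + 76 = 2101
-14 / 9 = -1.56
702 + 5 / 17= 11939 / 17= 702.29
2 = 2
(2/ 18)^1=1/ 9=0.11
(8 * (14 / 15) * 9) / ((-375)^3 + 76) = -336 / 263671495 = -0.00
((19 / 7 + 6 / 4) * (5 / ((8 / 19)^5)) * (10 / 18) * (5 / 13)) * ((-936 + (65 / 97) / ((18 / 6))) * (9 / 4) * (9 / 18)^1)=-358171.41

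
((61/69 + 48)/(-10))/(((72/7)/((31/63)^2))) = -3241453/28168560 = -0.12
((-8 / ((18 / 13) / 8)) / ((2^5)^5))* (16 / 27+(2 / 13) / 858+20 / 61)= -2818793 / 2222655012864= -0.00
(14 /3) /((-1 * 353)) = -14 /1059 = -0.01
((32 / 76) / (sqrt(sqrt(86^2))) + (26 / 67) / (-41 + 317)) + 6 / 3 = 4 *sqrt(86) / 817 + 18505 / 9246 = 2.05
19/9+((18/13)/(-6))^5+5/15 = 8166259/3341637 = 2.44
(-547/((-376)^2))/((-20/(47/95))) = 547/5715200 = 0.00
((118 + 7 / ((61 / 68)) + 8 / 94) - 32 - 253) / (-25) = 456173 / 71675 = 6.36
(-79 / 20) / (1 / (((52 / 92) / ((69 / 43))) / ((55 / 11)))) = -44161 / 158700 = -0.28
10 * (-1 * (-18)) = 180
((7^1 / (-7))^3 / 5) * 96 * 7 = -672 / 5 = -134.40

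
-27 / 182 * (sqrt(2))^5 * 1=-54 * sqrt(2) / 91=-0.84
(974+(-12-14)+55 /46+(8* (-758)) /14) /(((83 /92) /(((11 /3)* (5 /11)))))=1661690 /1743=953.35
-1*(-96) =96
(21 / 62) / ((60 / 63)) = 441 / 1240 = 0.36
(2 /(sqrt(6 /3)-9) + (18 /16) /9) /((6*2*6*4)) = -65 /182016-sqrt(2) /11376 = -0.00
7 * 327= 2289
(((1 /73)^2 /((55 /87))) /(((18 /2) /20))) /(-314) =-58 /27609549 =-0.00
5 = 5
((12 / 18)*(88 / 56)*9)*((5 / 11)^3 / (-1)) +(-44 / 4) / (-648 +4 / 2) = -475183 / 547162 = -0.87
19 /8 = 2.38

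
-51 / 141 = -17 / 47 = -0.36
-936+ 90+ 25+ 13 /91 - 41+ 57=-5634 /7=-804.86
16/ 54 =8/ 27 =0.30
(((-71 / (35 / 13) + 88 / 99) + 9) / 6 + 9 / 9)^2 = 2725801 / 893025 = 3.05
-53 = -53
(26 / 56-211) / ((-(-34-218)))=-0.84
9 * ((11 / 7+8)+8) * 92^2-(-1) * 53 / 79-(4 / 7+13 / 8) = 5921610787 / 4424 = 1338519.62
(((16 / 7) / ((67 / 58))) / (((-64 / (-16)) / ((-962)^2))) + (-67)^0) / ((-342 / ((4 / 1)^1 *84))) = -90401464 / 201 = -449758.53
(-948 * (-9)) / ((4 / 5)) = 10665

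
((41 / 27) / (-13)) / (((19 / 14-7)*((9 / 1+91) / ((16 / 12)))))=574 / 2079675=0.00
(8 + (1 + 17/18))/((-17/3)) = -179/102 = -1.75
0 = 0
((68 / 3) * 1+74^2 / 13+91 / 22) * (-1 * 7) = -2690891 / 858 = -3136.24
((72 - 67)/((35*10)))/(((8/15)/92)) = 69/28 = 2.46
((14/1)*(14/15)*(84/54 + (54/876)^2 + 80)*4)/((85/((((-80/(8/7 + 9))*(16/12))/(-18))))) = 686951531392/23445015435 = 29.30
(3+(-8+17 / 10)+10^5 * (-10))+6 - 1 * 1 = -9999983 / 10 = -999998.30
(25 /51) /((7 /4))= 100 /357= 0.28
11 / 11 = 1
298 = 298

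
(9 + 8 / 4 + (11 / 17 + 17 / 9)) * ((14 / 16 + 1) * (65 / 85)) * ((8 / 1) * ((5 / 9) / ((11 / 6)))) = 1346150 / 28611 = 47.05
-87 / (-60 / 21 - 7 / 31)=6293 / 223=28.22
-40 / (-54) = 20 / 27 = 0.74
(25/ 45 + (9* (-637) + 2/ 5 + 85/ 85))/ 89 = -257897/ 4005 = -64.39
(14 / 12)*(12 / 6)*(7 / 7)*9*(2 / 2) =21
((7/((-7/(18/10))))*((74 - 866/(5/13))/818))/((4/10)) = 24498/2045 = 11.98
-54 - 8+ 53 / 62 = -3791 / 62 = -61.15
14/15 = 0.93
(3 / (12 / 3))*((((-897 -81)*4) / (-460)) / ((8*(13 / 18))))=13203 / 11960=1.10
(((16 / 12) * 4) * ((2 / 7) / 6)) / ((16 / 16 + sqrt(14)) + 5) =0.03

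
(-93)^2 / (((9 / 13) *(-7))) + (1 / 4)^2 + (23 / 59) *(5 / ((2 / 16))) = -11689939 / 6608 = -1769.06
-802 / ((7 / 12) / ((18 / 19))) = -173232 / 133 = -1302.50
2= 2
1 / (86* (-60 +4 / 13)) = -0.00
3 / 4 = 0.75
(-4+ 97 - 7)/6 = 43/3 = 14.33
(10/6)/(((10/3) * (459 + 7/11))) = 11/10112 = 0.00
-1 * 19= -19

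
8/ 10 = 4/ 5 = 0.80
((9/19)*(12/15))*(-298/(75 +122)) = -10728/18715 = -0.57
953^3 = 865523177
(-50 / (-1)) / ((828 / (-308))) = -3850 / 207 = -18.60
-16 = -16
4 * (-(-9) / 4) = 9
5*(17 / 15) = 17 / 3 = 5.67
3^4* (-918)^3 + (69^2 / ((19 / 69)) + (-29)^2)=-1190601808160 / 19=-62663253061.05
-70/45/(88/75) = -175/132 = -1.33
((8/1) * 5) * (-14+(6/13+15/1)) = 760/13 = 58.46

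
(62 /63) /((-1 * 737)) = -62 /46431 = -0.00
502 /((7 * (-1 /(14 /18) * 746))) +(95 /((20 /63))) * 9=36163957 /13428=2693.18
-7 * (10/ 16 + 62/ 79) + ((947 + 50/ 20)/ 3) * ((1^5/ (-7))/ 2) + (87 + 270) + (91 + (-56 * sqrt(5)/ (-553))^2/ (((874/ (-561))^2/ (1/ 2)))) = 27733994860769/ 66742901624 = 415.53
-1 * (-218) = 218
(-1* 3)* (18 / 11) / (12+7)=-0.26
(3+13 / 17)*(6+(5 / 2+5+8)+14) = 2272 / 17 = 133.65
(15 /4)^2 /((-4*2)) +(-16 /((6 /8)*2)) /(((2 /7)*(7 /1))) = -2723 /384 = -7.09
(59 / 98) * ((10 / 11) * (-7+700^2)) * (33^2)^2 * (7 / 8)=2226265345755 / 8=278283168219.38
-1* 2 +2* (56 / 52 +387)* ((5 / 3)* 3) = 50424 / 13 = 3878.77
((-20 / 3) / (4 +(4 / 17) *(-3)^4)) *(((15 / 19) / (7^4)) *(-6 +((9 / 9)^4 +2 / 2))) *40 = 34000 / 2235331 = 0.02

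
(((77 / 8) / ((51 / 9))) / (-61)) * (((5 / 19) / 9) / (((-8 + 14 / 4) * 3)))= 385 / 6383772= 0.00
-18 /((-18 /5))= 5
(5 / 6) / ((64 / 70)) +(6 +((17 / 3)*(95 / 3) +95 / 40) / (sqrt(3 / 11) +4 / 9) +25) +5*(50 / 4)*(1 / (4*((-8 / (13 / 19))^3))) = -5888297966537 / 5646987264 +117819*sqrt(33) / 536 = 219.99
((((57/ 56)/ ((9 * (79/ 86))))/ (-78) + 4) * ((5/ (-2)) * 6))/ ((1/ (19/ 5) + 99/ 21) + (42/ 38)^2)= -747131015/ 77222184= -9.68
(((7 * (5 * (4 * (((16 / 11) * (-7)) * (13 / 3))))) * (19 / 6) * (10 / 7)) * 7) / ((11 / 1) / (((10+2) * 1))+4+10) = -77459200 / 5907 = -13113.12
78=78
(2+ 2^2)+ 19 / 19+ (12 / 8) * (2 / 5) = 38 / 5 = 7.60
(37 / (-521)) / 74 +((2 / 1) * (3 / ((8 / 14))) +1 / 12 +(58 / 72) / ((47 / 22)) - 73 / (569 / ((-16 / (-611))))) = 71441242295 / 6520692204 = 10.96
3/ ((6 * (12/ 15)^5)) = 3125/ 2048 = 1.53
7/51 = 0.14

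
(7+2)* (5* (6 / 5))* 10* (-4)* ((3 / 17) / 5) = -1296 / 17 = -76.24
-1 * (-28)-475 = -447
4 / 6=0.67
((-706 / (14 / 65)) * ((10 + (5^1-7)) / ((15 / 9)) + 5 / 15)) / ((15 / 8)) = -403832 / 45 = -8974.04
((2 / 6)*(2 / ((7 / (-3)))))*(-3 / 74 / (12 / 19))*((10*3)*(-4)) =-570 / 259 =-2.20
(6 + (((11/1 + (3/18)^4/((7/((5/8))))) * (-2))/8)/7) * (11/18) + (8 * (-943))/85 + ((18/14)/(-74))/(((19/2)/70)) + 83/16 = -175442249743933/2185736555520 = -80.27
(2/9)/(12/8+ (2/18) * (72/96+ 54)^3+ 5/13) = 1664/136559079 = 0.00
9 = 9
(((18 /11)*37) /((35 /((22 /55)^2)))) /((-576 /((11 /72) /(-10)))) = 37 /5040000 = 0.00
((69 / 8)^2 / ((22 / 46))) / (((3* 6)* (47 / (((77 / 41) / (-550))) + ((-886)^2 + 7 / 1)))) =85169 / 7601328768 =0.00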